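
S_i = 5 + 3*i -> [5, 8, 11, 14, 17]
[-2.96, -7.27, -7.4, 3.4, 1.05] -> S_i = Random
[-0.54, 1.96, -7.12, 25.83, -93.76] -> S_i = -0.54*(-3.63)^i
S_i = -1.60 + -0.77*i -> [-1.6, -2.37, -3.14, -3.91, -4.68]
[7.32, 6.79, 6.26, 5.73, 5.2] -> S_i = 7.32 + -0.53*i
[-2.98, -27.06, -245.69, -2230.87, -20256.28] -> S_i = -2.98*9.08^i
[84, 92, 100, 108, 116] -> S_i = 84 + 8*i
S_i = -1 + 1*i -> [-1, 0, 1, 2, 3]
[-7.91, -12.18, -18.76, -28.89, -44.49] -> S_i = -7.91*1.54^i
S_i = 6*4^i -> [6, 24, 96, 384, 1536]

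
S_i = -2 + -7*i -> [-2, -9, -16, -23, -30]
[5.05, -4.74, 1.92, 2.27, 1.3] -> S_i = Random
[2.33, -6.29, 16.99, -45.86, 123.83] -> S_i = 2.33*(-2.70)^i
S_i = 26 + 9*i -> [26, 35, 44, 53, 62]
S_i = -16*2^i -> [-16, -32, -64, -128, -256]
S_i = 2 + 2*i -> [2, 4, 6, 8, 10]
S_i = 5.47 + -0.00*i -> [5.47, 5.47, 5.47, 5.47, 5.47]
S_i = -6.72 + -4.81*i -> [-6.72, -11.53, -16.34, -21.15, -25.96]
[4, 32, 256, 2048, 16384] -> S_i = 4*8^i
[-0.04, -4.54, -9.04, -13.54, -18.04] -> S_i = -0.04 + -4.50*i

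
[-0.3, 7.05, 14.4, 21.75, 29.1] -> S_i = -0.30 + 7.35*i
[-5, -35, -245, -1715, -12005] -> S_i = -5*7^i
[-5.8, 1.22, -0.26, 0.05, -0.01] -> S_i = -5.80*(-0.21)^i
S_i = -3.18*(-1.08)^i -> [-3.18, 3.43, -3.71, 4.01, -4.33]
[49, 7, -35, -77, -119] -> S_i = 49 + -42*i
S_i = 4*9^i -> [4, 36, 324, 2916, 26244]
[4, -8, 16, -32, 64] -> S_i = 4*-2^i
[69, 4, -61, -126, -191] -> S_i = 69 + -65*i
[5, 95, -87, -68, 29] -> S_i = Random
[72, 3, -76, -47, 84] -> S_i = Random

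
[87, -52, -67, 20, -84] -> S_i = Random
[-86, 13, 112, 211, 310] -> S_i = -86 + 99*i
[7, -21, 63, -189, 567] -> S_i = 7*-3^i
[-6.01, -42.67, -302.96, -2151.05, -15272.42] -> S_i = -6.01*7.10^i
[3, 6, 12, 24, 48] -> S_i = 3*2^i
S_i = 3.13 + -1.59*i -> [3.13, 1.54, -0.05, -1.64, -3.23]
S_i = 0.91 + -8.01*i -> [0.91, -7.1, -15.11, -23.12, -31.13]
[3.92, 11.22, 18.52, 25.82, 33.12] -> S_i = 3.92 + 7.30*i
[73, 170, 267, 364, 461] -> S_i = 73 + 97*i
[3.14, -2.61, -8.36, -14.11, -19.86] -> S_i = 3.14 + -5.75*i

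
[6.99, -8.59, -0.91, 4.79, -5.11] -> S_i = Random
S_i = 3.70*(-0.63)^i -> [3.7, -2.33, 1.47, -0.93, 0.58]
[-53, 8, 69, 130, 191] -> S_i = -53 + 61*i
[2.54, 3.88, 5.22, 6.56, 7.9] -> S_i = 2.54 + 1.34*i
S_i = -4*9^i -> [-4, -36, -324, -2916, -26244]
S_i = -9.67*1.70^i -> [-9.67, -16.44, -27.95, -47.51, -80.76]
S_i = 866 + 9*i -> [866, 875, 884, 893, 902]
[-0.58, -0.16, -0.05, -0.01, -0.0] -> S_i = -0.58*0.28^i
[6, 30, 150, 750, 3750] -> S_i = 6*5^i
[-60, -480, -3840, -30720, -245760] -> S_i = -60*8^i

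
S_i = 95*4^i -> [95, 380, 1520, 6080, 24320]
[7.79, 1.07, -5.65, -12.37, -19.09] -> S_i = 7.79 + -6.72*i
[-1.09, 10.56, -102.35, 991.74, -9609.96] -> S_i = -1.09*(-9.69)^i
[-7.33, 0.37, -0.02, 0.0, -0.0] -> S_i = -7.33*(-0.05)^i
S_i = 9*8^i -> [9, 72, 576, 4608, 36864]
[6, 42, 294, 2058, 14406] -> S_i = 6*7^i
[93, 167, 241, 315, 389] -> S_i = 93 + 74*i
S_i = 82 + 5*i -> [82, 87, 92, 97, 102]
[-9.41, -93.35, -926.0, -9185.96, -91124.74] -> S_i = -9.41*9.92^i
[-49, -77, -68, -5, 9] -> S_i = Random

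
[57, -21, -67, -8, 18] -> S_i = Random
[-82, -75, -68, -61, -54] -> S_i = -82 + 7*i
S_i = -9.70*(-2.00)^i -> [-9.7, 19.4, -38.8, 77.6, -155.2]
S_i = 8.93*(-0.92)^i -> [8.93, -8.22, 7.56, -6.95, 6.4]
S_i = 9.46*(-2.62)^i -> [9.46, -24.79, 64.94, -170.14, 445.76]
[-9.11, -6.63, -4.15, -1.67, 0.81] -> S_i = -9.11 + 2.48*i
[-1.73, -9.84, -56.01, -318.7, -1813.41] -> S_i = -1.73*5.69^i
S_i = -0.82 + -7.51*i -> [-0.82, -8.33, -15.84, -23.35, -30.86]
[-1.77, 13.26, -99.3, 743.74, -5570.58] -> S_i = -1.77*(-7.49)^i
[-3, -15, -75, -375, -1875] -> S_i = -3*5^i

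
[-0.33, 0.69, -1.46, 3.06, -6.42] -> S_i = -0.33*(-2.10)^i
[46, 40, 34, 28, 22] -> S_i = 46 + -6*i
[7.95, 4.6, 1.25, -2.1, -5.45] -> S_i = 7.95 + -3.35*i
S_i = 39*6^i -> [39, 234, 1404, 8424, 50544]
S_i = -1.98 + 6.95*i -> [-1.98, 4.97, 11.92, 18.87, 25.82]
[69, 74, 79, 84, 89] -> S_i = 69 + 5*i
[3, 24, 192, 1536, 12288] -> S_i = 3*8^i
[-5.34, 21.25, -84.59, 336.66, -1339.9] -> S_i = -5.34*(-3.98)^i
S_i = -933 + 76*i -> [-933, -857, -781, -705, -629]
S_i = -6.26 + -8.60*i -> [-6.26, -14.86, -23.46, -32.06, -40.66]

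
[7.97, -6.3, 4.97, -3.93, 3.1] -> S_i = 7.97*(-0.79)^i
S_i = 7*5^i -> [7, 35, 175, 875, 4375]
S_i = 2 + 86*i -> [2, 88, 174, 260, 346]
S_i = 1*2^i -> [1, 2, 4, 8, 16]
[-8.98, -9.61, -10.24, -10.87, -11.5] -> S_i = -8.98 + -0.63*i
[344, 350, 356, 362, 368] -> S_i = 344 + 6*i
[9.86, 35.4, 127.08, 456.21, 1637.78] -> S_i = 9.86*3.59^i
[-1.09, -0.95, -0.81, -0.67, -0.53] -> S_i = -1.09 + 0.14*i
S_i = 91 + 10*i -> [91, 101, 111, 121, 131]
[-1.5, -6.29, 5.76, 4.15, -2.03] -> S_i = Random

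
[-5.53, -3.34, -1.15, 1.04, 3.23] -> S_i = -5.53 + 2.19*i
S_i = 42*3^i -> [42, 126, 378, 1134, 3402]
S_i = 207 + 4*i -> [207, 211, 215, 219, 223]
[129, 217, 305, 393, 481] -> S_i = 129 + 88*i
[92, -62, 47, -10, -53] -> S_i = Random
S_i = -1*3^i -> [-1, -3, -9, -27, -81]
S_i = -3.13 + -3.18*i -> [-3.13, -6.31, -9.49, -12.67, -15.85]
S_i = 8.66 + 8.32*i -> [8.66, 16.98, 25.3, 33.62, 41.94]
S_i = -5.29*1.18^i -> [-5.29, -6.24, -7.37, -8.69, -10.26]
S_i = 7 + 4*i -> [7, 11, 15, 19, 23]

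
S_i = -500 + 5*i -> [-500, -495, -490, -485, -480]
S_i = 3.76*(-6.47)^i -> [3.76, -24.33, 157.4, -1018.36, 6588.78]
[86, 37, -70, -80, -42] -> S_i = Random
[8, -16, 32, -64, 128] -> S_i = 8*-2^i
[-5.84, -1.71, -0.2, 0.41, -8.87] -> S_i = Random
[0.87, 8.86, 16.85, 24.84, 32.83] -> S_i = 0.87 + 7.99*i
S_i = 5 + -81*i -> [5, -76, -157, -238, -319]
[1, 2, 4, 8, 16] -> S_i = 1*2^i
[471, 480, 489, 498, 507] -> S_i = 471 + 9*i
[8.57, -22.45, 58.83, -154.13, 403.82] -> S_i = 8.57*(-2.62)^i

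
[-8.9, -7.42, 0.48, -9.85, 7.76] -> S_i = Random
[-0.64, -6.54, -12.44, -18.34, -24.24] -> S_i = -0.64 + -5.90*i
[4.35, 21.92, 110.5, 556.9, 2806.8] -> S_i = 4.35*5.04^i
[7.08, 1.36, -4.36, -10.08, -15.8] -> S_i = 7.08 + -5.72*i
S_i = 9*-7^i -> [9, -63, 441, -3087, 21609]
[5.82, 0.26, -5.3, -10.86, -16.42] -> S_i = 5.82 + -5.56*i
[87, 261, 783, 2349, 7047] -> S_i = 87*3^i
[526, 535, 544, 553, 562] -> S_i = 526 + 9*i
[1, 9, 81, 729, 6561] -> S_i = 1*9^i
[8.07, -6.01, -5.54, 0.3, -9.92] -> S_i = Random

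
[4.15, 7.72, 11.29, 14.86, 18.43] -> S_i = 4.15 + 3.57*i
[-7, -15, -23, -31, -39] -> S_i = -7 + -8*i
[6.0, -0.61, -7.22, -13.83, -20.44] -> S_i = 6.00 + -6.61*i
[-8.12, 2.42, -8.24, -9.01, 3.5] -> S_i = Random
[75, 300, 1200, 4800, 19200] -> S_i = 75*4^i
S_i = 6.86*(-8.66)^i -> [6.86, -59.41, 514.47, -4455.31, 38582.97]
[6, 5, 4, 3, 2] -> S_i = 6 + -1*i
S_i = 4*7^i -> [4, 28, 196, 1372, 9604]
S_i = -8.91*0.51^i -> [-8.91, -4.54, -2.32, -1.18, -0.6]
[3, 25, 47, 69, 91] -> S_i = 3 + 22*i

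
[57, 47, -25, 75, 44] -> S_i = Random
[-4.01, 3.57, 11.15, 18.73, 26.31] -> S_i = -4.01 + 7.58*i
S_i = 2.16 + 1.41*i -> [2.16, 3.57, 4.98, 6.39, 7.8]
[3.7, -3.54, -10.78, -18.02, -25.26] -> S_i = 3.70 + -7.24*i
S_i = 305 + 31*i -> [305, 336, 367, 398, 429]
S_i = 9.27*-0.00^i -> [9.27, -0.0, 0.0, -0.0, 0.0]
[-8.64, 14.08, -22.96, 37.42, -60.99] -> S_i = -8.64*(-1.63)^i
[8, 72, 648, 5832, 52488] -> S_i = 8*9^i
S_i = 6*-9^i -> [6, -54, 486, -4374, 39366]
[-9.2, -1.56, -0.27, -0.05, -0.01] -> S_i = -9.20*0.17^i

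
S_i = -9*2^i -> [-9, -18, -36, -72, -144]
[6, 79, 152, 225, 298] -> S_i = 6 + 73*i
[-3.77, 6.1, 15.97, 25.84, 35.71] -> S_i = -3.77 + 9.87*i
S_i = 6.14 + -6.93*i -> [6.14, -0.79, -7.72, -14.65, -21.58]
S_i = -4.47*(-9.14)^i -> [-4.47, 40.86, -373.42, 3413.08, -31195.53]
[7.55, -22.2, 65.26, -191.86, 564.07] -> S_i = 7.55*(-2.94)^i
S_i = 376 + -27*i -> [376, 349, 322, 295, 268]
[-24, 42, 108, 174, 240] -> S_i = -24 + 66*i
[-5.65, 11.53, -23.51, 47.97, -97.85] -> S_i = -5.65*(-2.04)^i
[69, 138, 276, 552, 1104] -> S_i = 69*2^i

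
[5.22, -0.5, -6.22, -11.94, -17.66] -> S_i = 5.22 + -5.72*i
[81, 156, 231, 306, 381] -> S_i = 81 + 75*i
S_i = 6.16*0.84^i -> [6.16, 5.17, 4.35, 3.65, 3.07]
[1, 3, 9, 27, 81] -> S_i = 1*3^i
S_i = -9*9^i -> [-9, -81, -729, -6561, -59049]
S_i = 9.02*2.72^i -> [9.02, 24.53, 66.73, 181.52, 493.72]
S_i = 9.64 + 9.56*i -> [9.64, 19.2, 28.76, 38.32, 47.88]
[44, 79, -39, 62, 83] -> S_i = Random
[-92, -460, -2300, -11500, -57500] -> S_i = -92*5^i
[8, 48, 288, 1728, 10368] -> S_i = 8*6^i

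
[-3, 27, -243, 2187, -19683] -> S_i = -3*-9^i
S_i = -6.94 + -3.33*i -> [-6.94, -10.27, -13.6, -16.93, -20.26]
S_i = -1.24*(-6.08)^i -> [-1.24, 7.54, -45.84, 278.7, -1694.48]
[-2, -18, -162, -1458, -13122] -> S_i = -2*9^i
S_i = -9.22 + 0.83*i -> [-9.22, -8.39, -7.56, -6.73, -5.9]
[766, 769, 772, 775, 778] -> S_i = 766 + 3*i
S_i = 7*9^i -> [7, 63, 567, 5103, 45927]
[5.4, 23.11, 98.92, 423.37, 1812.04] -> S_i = 5.40*4.28^i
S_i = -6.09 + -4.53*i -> [-6.09, -10.62, -15.15, -19.68, -24.21]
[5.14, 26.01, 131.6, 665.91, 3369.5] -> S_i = 5.14*5.06^i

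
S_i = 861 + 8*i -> [861, 869, 877, 885, 893]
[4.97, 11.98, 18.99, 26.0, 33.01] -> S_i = 4.97 + 7.01*i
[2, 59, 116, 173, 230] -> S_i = 2 + 57*i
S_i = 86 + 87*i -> [86, 173, 260, 347, 434]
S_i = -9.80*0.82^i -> [-9.8, -8.04, -6.59, -5.4, -4.43]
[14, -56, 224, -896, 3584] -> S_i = 14*-4^i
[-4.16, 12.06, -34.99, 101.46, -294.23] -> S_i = -4.16*(-2.90)^i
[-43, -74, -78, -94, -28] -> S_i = Random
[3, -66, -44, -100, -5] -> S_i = Random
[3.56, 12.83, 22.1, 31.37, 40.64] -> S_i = 3.56 + 9.27*i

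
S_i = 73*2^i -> [73, 146, 292, 584, 1168]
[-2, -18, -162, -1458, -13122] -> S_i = -2*9^i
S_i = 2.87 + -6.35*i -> [2.87, -3.48, -9.83, -16.18, -22.53]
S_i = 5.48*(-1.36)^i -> [5.48, -7.45, 10.14, -13.78, 18.75]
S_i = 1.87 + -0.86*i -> [1.87, 1.01, 0.15, -0.71, -1.57]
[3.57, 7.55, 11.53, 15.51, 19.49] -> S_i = 3.57 + 3.98*i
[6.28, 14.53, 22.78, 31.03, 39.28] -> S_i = 6.28 + 8.25*i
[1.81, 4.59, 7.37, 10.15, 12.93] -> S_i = 1.81 + 2.78*i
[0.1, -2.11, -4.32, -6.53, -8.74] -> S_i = 0.10 + -2.21*i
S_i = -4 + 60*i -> [-4, 56, 116, 176, 236]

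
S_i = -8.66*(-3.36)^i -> [-8.66, 29.1, -97.77, 328.5, -1103.76]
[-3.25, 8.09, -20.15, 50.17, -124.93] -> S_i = -3.25*(-2.49)^i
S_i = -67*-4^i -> [-67, 268, -1072, 4288, -17152]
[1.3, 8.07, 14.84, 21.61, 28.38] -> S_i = 1.30 + 6.77*i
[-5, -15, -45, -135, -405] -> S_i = -5*3^i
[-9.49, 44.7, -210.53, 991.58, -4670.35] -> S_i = -9.49*(-4.71)^i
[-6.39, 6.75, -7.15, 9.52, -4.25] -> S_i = Random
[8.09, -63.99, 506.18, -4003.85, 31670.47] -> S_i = 8.09*(-7.91)^i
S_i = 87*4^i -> [87, 348, 1392, 5568, 22272]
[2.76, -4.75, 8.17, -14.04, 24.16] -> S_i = 2.76*(-1.72)^i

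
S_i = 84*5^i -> [84, 420, 2100, 10500, 52500]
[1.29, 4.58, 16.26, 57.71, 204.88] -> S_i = 1.29*3.55^i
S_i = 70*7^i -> [70, 490, 3430, 24010, 168070]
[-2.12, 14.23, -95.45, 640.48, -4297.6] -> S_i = -2.12*(-6.71)^i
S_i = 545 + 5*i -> [545, 550, 555, 560, 565]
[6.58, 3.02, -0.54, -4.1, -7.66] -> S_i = 6.58 + -3.56*i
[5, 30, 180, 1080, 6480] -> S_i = 5*6^i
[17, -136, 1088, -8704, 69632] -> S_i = 17*-8^i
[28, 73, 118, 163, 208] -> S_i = 28 + 45*i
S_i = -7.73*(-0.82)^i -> [-7.73, 6.34, -5.2, 4.26, -3.49]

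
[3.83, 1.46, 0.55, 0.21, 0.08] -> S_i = 3.83*0.38^i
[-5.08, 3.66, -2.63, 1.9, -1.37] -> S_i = -5.08*(-0.72)^i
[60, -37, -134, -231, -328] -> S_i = 60 + -97*i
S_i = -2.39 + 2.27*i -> [-2.39, -0.12, 2.15, 4.42, 6.69]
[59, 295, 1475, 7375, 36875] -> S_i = 59*5^i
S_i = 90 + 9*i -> [90, 99, 108, 117, 126]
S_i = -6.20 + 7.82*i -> [-6.2, 1.62, 9.44, 17.26, 25.08]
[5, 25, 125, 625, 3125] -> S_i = 5*5^i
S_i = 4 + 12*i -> [4, 16, 28, 40, 52]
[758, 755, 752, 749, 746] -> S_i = 758 + -3*i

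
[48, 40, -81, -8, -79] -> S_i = Random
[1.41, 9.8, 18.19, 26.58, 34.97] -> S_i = 1.41 + 8.39*i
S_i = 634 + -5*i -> [634, 629, 624, 619, 614]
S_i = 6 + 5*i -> [6, 11, 16, 21, 26]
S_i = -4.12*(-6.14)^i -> [-4.12, 25.3, -155.32, 953.68, -5855.59]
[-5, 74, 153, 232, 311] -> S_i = -5 + 79*i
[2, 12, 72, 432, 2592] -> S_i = 2*6^i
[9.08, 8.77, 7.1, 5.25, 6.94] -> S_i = Random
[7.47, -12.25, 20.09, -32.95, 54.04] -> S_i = 7.47*(-1.64)^i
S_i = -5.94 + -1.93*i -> [-5.94, -7.87, -9.8, -11.73, -13.66]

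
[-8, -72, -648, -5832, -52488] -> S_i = -8*9^i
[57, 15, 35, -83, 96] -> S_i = Random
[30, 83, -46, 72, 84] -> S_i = Random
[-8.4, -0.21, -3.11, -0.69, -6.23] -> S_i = Random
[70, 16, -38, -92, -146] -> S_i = 70 + -54*i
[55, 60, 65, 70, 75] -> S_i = 55 + 5*i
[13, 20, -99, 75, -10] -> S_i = Random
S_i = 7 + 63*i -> [7, 70, 133, 196, 259]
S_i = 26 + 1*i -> [26, 27, 28, 29, 30]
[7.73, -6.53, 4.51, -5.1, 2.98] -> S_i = Random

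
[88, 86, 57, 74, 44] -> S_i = Random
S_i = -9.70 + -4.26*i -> [-9.7, -13.96, -18.22, -22.48, -26.74]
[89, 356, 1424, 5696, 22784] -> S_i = 89*4^i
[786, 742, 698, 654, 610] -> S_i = 786 + -44*i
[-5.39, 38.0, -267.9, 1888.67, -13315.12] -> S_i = -5.39*(-7.05)^i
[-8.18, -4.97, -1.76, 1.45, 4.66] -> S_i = -8.18 + 3.21*i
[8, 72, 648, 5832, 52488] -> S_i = 8*9^i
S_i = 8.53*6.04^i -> [8.53, 51.52, 311.19, 1879.58, 11352.64]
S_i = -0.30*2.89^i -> [-0.3, -0.87, -2.51, -7.24, -20.93]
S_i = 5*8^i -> [5, 40, 320, 2560, 20480]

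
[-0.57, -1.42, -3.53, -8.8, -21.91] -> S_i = -0.57*2.49^i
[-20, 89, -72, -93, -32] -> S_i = Random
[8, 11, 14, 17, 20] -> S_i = 8 + 3*i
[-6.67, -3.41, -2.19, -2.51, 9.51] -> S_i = Random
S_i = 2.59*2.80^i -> [2.59, 7.25, 20.31, 56.86, 159.2]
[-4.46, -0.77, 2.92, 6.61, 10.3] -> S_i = -4.46 + 3.69*i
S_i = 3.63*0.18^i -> [3.63, 0.65, 0.12, 0.02, 0.0]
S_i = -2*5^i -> [-2, -10, -50, -250, -1250]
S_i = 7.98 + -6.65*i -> [7.98, 1.33, -5.32, -11.97, -18.62]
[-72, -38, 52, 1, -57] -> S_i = Random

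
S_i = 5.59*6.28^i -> [5.59, 35.11, 220.46, 1384.49, 8694.62]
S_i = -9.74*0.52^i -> [-9.74, -5.06, -2.63, -1.37, -0.71]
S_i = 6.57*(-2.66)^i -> [6.57, -17.48, 46.49, -123.65, 328.92]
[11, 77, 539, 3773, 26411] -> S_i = 11*7^i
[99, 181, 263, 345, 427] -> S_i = 99 + 82*i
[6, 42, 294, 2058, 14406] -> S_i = 6*7^i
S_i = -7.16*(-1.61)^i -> [-7.16, 11.53, -18.56, 29.88, -48.11]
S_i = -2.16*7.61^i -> [-2.16, -16.44, -125.09, -951.94, -7244.23]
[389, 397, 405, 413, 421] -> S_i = 389 + 8*i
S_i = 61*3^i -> [61, 183, 549, 1647, 4941]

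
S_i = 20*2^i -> [20, 40, 80, 160, 320]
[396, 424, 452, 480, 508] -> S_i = 396 + 28*i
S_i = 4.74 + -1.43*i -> [4.74, 3.31, 1.88, 0.45, -0.98]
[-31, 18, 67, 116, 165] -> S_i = -31 + 49*i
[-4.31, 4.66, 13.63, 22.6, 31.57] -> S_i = -4.31 + 8.97*i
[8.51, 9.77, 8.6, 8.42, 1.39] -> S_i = Random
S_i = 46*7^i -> [46, 322, 2254, 15778, 110446]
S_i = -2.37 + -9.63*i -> [-2.37, -12.0, -21.63, -31.26, -40.89]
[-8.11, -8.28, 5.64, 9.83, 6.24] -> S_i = Random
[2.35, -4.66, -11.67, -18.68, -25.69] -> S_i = 2.35 + -7.01*i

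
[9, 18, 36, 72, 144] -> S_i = 9*2^i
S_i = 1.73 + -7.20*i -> [1.73, -5.47, -12.67, -19.87, -27.07]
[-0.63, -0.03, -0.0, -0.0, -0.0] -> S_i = -0.63*0.05^i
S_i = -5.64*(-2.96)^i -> [-5.64, 16.69, -49.42, 146.27, -432.96]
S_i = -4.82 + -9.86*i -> [-4.82, -14.68, -24.54, -34.4, -44.26]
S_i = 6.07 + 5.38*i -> [6.07, 11.45, 16.83, 22.21, 27.59]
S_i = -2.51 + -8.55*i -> [-2.51, -11.06, -19.61, -28.16, -36.71]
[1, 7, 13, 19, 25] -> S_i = 1 + 6*i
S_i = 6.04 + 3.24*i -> [6.04, 9.28, 12.52, 15.76, 19.0]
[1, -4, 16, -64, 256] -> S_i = 1*-4^i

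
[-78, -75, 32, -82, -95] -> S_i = Random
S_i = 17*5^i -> [17, 85, 425, 2125, 10625]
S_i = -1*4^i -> [-1, -4, -16, -64, -256]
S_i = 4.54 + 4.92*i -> [4.54, 9.46, 14.38, 19.3, 24.22]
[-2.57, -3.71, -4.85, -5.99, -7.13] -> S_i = -2.57 + -1.14*i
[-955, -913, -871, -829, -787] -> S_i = -955 + 42*i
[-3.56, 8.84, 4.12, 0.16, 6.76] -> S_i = Random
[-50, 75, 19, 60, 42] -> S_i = Random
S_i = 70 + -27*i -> [70, 43, 16, -11, -38]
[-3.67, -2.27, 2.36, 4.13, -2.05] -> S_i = Random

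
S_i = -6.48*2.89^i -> [-6.48, -18.73, -54.12, -156.41, -452.03]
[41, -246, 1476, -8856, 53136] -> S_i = 41*-6^i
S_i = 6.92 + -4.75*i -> [6.92, 2.17, -2.58, -7.33, -12.08]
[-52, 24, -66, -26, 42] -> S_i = Random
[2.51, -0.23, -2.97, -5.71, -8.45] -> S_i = 2.51 + -2.74*i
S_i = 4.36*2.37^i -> [4.36, 10.33, 24.49, 58.04, 137.56]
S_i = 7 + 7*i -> [7, 14, 21, 28, 35]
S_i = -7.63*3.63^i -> [-7.63, -27.7, -100.54, -364.96, -1324.8]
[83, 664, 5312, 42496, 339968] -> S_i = 83*8^i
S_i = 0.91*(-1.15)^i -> [0.91, -1.05, 1.2, -1.38, 1.59]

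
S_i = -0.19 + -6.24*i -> [-0.19, -6.43, -12.67, -18.91, -25.15]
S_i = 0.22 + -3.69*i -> [0.22, -3.47, -7.16, -10.85, -14.54]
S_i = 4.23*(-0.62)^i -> [4.23, -2.62, 1.63, -1.01, 0.63]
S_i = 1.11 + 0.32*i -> [1.11, 1.43, 1.75, 2.07, 2.39]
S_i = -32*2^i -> [-32, -64, -128, -256, -512]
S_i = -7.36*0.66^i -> [-7.36, -4.86, -3.21, -2.12, -1.4]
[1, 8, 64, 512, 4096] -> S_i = 1*8^i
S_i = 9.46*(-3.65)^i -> [9.46, -34.53, 126.03, -460.01, 1679.05]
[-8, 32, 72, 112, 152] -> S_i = -8 + 40*i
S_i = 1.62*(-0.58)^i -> [1.62, -0.94, 0.54, -0.32, 0.18]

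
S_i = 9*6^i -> [9, 54, 324, 1944, 11664]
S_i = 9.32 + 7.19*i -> [9.32, 16.51, 23.7, 30.89, 38.08]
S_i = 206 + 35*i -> [206, 241, 276, 311, 346]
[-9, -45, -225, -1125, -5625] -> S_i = -9*5^i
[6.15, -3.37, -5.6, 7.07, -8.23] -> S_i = Random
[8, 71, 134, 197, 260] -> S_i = 8 + 63*i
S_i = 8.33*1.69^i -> [8.33, 14.08, 23.79, 40.21, 67.95]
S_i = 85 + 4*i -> [85, 89, 93, 97, 101]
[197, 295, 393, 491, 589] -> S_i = 197 + 98*i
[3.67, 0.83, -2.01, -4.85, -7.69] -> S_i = 3.67 + -2.84*i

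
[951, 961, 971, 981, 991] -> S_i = 951 + 10*i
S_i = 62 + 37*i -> [62, 99, 136, 173, 210]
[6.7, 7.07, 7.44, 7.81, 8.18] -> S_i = 6.70 + 0.37*i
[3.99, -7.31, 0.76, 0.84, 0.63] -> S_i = Random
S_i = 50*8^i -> [50, 400, 3200, 25600, 204800]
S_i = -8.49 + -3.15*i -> [-8.49, -11.64, -14.79, -17.94, -21.09]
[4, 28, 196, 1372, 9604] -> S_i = 4*7^i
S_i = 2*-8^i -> [2, -16, 128, -1024, 8192]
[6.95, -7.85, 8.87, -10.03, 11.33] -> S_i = 6.95*(-1.13)^i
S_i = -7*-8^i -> [-7, 56, -448, 3584, -28672]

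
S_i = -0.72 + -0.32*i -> [-0.72, -1.04, -1.36, -1.68, -2.0]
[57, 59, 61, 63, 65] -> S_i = 57 + 2*i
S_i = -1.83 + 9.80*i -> [-1.83, 7.97, 17.77, 27.57, 37.37]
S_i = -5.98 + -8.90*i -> [-5.98, -14.88, -23.78, -32.68, -41.58]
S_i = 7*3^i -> [7, 21, 63, 189, 567]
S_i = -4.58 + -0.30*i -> [-4.58, -4.88, -5.18, -5.48, -5.78]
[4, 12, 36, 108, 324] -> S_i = 4*3^i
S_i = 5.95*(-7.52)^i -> [5.95, -44.74, 336.47, -2530.29, 19027.79]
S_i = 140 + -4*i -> [140, 136, 132, 128, 124]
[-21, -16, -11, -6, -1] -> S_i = -21 + 5*i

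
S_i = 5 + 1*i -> [5, 6, 7, 8, 9]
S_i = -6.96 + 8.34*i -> [-6.96, 1.38, 9.72, 18.06, 26.4]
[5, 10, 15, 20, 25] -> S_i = 5 + 5*i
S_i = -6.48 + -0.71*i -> [-6.48, -7.19, -7.9, -8.61, -9.32]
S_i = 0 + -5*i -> [0, -5, -10, -15, -20]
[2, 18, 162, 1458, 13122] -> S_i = 2*9^i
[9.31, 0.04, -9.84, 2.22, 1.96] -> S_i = Random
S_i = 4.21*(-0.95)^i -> [4.21, -4.0, 3.8, -3.61, 3.43]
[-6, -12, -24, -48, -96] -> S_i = -6*2^i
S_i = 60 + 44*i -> [60, 104, 148, 192, 236]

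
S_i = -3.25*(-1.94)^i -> [-3.25, 6.3, -12.23, 23.73, -46.04]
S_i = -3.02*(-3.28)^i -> [-3.02, 9.91, -32.49, 106.57, -349.54]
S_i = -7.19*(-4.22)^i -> [-7.19, 30.34, -128.04, 540.34, -2280.23]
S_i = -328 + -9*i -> [-328, -337, -346, -355, -364]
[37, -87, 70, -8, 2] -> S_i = Random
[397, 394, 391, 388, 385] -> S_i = 397 + -3*i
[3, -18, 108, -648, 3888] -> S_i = 3*-6^i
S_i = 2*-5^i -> [2, -10, 50, -250, 1250]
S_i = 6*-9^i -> [6, -54, 486, -4374, 39366]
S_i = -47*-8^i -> [-47, 376, -3008, 24064, -192512]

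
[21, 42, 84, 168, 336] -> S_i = 21*2^i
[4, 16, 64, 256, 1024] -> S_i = 4*4^i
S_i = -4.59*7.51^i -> [-4.59, -34.47, -258.88, -1944.16, -14600.66]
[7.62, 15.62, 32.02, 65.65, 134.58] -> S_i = 7.62*2.05^i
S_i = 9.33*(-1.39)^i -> [9.33, -12.97, 18.03, -25.06, 34.83]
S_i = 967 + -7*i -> [967, 960, 953, 946, 939]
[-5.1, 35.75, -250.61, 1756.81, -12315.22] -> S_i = -5.10*(-7.01)^i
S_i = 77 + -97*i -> [77, -20, -117, -214, -311]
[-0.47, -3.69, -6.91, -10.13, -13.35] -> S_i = -0.47 + -3.22*i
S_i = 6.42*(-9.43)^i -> [6.42, -60.54, 570.9, -5383.57, 50767.03]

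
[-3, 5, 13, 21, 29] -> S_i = -3 + 8*i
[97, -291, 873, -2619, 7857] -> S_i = 97*-3^i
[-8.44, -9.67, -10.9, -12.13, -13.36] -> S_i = -8.44 + -1.23*i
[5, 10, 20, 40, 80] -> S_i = 5*2^i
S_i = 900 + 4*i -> [900, 904, 908, 912, 916]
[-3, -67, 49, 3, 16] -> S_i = Random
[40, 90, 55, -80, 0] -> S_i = Random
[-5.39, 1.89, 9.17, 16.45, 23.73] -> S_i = -5.39 + 7.28*i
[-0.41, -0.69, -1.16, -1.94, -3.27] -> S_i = -0.41*1.68^i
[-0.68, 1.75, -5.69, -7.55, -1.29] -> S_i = Random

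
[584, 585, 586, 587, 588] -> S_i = 584 + 1*i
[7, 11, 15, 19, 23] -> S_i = 7 + 4*i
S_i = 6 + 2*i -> [6, 8, 10, 12, 14]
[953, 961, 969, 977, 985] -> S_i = 953 + 8*i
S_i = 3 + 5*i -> [3, 8, 13, 18, 23]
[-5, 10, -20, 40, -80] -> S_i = -5*-2^i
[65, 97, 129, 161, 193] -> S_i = 65 + 32*i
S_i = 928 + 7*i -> [928, 935, 942, 949, 956]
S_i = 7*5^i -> [7, 35, 175, 875, 4375]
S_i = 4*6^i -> [4, 24, 144, 864, 5184]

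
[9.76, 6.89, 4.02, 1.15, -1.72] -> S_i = 9.76 + -2.87*i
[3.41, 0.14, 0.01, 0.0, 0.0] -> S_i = 3.41*0.04^i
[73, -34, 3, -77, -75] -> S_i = Random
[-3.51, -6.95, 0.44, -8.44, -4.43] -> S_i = Random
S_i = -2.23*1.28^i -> [-2.23, -2.85, -3.65, -4.68, -5.99]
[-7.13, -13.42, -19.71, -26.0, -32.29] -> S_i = -7.13 + -6.29*i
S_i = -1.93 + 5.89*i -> [-1.93, 3.96, 9.85, 15.74, 21.63]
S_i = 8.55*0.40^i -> [8.55, 3.42, 1.37, 0.55, 0.22]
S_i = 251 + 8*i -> [251, 259, 267, 275, 283]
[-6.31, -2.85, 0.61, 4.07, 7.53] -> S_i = -6.31 + 3.46*i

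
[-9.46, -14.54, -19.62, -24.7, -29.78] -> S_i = -9.46 + -5.08*i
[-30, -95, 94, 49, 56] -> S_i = Random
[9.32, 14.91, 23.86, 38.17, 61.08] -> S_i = 9.32*1.60^i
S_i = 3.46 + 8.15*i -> [3.46, 11.61, 19.76, 27.91, 36.06]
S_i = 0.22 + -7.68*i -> [0.22, -7.46, -15.14, -22.82, -30.5]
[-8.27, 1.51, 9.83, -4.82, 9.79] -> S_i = Random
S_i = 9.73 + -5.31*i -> [9.73, 4.42, -0.89, -6.2, -11.51]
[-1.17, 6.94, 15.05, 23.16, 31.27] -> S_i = -1.17 + 8.11*i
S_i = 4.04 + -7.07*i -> [4.04, -3.03, -10.1, -17.17, -24.24]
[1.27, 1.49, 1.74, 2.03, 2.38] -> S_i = 1.27*1.17^i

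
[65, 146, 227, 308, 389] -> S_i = 65 + 81*i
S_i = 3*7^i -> [3, 21, 147, 1029, 7203]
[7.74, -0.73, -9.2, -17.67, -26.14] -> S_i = 7.74 + -8.47*i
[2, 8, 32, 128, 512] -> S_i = 2*4^i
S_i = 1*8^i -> [1, 8, 64, 512, 4096]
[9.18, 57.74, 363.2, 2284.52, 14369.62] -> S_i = 9.18*6.29^i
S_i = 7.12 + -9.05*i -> [7.12, -1.93, -10.98, -20.03, -29.08]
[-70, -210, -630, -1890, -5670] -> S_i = -70*3^i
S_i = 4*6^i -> [4, 24, 144, 864, 5184]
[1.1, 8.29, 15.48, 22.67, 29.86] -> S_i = 1.10 + 7.19*i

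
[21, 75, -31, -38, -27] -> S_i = Random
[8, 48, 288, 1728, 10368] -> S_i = 8*6^i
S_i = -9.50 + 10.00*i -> [-9.5, 0.5, 10.5, 20.5, 30.5]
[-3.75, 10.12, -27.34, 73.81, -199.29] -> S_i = -3.75*(-2.70)^i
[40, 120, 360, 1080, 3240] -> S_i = 40*3^i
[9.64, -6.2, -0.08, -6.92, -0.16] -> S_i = Random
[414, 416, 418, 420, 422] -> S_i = 414 + 2*i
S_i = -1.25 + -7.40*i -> [-1.25, -8.65, -16.05, -23.45, -30.85]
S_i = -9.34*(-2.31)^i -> [-9.34, 21.58, -49.84, 115.13, -265.95]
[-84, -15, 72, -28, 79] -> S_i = Random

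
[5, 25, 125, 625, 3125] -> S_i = 5*5^i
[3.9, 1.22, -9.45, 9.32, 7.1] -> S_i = Random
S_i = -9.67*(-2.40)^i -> [-9.67, 23.21, -55.7, 133.68, -320.83]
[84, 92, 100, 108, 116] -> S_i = 84 + 8*i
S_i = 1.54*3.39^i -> [1.54, 5.22, 17.7, 60.0, 203.39]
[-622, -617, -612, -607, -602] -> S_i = -622 + 5*i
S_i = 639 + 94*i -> [639, 733, 827, 921, 1015]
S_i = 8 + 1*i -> [8, 9, 10, 11, 12]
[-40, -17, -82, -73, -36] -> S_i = Random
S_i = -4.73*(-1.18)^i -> [-4.73, 5.58, -6.59, 7.77, -9.17]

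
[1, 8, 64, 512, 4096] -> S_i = 1*8^i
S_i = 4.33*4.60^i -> [4.33, 19.92, 91.62, 421.46, 1938.74]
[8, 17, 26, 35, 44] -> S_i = 8 + 9*i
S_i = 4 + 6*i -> [4, 10, 16, 22, 28]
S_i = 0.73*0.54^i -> [0.73, 0.39, 0.21, 0.11, 0.06]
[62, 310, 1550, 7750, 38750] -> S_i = 62*5^i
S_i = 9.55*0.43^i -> [9.55, 4.11, 1.77, 0.76, 0.33]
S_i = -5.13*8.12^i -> [-5.13, -41.66, -338.24, -2746.54, -22301.88]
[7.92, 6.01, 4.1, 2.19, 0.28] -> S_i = 7.92 + -1.91*i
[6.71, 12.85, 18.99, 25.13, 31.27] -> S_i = 6.71 + 6.14*i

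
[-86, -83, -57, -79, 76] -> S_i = Random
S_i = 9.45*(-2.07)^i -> [9.45, -19.56, 40.49, -83.82, 173.51]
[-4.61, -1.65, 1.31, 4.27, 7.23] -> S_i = -4.61 + 2.96*i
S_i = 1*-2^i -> [1, -2, 4, -8, 16]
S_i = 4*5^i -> [4, 20, 100, 500, 2500]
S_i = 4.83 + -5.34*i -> [4.83, -0.51, -5.85, -11.19, -16.53]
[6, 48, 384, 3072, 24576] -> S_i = 6*8^i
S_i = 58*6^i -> [58, 348, 2088, 12528, 75168]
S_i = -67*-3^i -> [-67, 201, -603, 1809, -5427]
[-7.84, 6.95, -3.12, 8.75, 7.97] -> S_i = Random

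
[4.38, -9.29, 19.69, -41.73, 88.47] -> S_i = 4.38*(-2.12)^i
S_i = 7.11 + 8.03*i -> [7.11, 15.14, 23.17, 31.2, 39.23]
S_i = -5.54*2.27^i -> [-5.54, -12.58, -28.55, -64.8, -147.1]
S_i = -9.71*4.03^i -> [-9.71, -39.13, -157.7, -635.53, -2561.18]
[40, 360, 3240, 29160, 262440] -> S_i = 40*9^i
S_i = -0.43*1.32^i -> [-0.43, -0.57, -0.75, -0.99, -1.31]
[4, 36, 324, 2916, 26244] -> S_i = 4*9^i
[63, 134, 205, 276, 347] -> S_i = 63 + 71*i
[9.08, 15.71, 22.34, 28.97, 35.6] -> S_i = 9.08 + 6.63*i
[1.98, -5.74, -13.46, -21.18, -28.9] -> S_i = 1.98 + -7.72*i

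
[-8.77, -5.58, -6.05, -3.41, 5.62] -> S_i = Random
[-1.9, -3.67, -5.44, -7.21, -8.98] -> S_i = -1.90 + -1.77*i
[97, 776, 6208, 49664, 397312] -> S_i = 97*8^i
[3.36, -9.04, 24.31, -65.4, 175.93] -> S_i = 3.36*(-2.69)^i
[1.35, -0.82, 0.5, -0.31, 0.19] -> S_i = 1.35*(-0.61)^i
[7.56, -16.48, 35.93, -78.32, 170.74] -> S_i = 7.56*(-2.18)^i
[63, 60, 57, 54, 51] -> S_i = 63 + -3*i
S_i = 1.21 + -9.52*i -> [1.21, -8.31, -17.83, -27.35, -36.87]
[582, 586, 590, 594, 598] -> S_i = 582 + 4*i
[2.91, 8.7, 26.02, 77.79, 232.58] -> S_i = 2.91*2.99^i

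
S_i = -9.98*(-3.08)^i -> [-9.98, 30.74, -94.67, 291.6, -898.12]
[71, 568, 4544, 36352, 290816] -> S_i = 71*8^i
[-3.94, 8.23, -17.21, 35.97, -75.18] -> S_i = -3.94*(-2.09)^i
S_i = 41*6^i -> [41, 246, 1476, 8856, 53136]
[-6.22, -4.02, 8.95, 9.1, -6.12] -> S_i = Random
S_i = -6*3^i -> [-6, -18, -54, -162, -486]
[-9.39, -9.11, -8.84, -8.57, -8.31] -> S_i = -9.39*0.97^i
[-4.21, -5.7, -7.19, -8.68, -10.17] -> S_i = -4.21 + -1.49*i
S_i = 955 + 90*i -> [955, 1045, 1135, 1225, 1315]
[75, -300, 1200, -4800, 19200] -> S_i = 75*-4^i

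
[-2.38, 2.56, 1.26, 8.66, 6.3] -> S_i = Random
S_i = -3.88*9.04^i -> [-3.88, -35.08, -317.08, -2866.4, -25912.27]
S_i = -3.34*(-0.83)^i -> [-3.34, 2.77, -2.3, 1.91, -1.59]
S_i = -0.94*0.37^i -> [-0.94, -0.35, -0.13, -0.05, -0.02]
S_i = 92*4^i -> [92, 368, 1472, 5888, 23552]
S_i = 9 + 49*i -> [9, 58, 107, 156, 205]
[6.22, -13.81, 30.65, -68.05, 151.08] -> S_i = 6.22*(-2.22)^i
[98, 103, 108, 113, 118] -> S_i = 98 + 5*i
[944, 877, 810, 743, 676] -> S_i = 944 + -67*i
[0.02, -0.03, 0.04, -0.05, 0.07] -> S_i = 0.02*(-1.36)^i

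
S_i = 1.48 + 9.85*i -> [1.48, 11.33, 21.18, 31.03, 40.88]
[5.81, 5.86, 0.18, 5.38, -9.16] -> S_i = Random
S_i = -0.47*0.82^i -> [-0.47, -0.39, -0.32, -0.26, -0.21]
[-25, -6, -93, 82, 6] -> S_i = Random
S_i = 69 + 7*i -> [69, 76, 83, 90, 97]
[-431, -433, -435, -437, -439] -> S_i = -431 + -2*i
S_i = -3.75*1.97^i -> [-3.75, -7.39, -14.55, -28.67, -56.48]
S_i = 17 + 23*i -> [17, 40, 63, 86, 109]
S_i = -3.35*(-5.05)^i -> [-3.35, 16.92, -85.43, 431.44, -2178.76]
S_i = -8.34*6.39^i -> [-8.34, -53.29, -340.54, -2176.05, -13904.95]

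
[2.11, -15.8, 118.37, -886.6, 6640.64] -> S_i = 2.11*(-7.49)^i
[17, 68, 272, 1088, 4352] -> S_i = 17*4^i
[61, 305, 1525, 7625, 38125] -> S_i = 61*5^i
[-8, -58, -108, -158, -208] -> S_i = -8 + -50*i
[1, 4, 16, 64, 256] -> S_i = 1*4^i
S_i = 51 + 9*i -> [51, 60, 69, 78, 87]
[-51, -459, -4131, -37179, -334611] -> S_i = -51*9^i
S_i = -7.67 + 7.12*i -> [-7.67, -0.55, 6.57, 13.69, 20.81]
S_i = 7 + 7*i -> [7, 14, 21, 28, 35]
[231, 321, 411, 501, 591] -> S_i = 231 + 90*i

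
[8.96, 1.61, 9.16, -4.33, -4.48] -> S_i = Random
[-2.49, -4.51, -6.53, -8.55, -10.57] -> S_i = -2.49 + -2.02*i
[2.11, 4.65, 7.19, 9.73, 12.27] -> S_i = 2.11 + 2.54*i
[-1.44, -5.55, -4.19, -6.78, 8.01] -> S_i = Random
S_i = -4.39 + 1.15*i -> [-4.39, -3.24, -2.09, -0.94, 0.21]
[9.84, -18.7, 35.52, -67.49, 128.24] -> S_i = 9.84*(-1.90)^i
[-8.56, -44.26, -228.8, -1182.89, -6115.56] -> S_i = -8.56*5.17^i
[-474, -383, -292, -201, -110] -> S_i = -474 + 91*i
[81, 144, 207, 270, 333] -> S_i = 81 + 63*i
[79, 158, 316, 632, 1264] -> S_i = 79*2^i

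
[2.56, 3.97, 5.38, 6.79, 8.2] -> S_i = 2.56 + 1.41*i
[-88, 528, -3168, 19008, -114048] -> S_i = -88*-6^i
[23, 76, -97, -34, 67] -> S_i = Random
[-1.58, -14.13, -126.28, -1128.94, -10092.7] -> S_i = -1.58*8.94^i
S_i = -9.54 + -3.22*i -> [-9.54, -12.76, -15.98, -19.2, -22.42]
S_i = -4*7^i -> [-4, -28, -196, -1372, -9604]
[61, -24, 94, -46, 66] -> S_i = Random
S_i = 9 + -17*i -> [9, -8, -25, -42, -59]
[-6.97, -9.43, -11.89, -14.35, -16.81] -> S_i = -6.97 + -2.46*i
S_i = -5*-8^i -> [-5, 40, -320, 2560, -20480]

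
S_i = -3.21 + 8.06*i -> [-3.21, 4.85, 12.91, 20.97, 29.03]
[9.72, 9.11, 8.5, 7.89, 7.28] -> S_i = 9.72 + -0.61*i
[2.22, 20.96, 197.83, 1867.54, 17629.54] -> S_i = 2.22*9.44^i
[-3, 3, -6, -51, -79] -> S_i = Random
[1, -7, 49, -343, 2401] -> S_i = 1*-7^i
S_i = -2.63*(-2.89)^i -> [-2.63, 7.6, -21.97, 63.48, -183.46]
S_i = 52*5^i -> [52, 260, 1300, 6500, 32500]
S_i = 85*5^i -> [85, 425, 2125, 10625, 53125]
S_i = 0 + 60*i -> [0, 60, 120, 180, 240]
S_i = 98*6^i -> [98, 588, 3528, 21168, 127008]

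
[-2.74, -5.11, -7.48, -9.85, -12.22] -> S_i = -2.74 + -2.37*i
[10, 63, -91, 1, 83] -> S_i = Random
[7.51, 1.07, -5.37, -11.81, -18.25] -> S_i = 7.51 + -6.44*i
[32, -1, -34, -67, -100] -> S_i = 32 + -33*i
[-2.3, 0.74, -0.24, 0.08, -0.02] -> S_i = -2.30*(-0.32)^i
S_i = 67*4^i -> [67, 268, 1072, 4288, 17152]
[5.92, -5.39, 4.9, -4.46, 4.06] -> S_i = 5.92*(-0.91)^i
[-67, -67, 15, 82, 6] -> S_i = Random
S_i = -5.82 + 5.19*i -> [-5.82, -0.63, 4.56, 9.75, 14.94]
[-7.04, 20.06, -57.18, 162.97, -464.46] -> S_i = -7.04*(-2.85)^i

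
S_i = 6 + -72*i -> [6, -66, -138, -210, -282]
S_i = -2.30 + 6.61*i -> [-2.3, 4.31, 10.92, 17.53, 24.14]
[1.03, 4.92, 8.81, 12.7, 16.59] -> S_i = 1.03 + 3.89*i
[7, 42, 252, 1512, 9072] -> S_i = 7*6^i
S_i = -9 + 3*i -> [-9, -6, -3, 0, 3]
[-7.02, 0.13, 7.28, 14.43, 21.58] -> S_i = -7.02 + 7.15*i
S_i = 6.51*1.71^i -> [6.51, 11.13, 19.04, 32.55, 55.66]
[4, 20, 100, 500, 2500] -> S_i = 4*5^i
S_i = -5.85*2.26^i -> [-5.85, -13.22, -29.88, -67.53, -152.61]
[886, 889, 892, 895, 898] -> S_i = 886 + 3*i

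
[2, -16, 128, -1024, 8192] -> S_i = 2*-8^i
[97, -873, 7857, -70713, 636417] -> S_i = 97*-9^i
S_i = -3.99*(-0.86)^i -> [-3.99, 3.43, -2.95, 2.54, -2.18]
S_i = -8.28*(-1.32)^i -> [-8.28, 10.93, -14.43, 19.04, -25.14]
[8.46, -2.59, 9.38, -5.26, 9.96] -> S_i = Random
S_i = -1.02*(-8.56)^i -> [-1.02, 8.73, -74.74, 639.77, -5476.4]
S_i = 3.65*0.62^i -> [3.65, 2.26, 1.4, 0.87, 0.54]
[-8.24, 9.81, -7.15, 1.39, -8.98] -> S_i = Random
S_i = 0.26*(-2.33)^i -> [0.26, -0.61, 1.41, -3.29, 7.66]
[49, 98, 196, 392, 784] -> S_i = 49*2^i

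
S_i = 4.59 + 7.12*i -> [4.59, 11.71, 18.83, 25.95, 33.07]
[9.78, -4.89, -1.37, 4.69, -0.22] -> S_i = Random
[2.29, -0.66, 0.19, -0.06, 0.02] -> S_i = 2.29*(-0.29)^i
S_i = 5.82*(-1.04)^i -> [5.82, -6.05, 6.29, -6.55, 6.81]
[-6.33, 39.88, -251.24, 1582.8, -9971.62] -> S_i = -6.33*(-6.30)^i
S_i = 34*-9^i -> [34, -306, 2754, -24786, 223074]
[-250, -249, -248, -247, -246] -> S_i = -250 + 1*i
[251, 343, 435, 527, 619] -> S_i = 251 + 92*i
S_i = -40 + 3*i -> [-40, -37, -34, -31, -28]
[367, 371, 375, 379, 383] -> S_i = 367 + 4*i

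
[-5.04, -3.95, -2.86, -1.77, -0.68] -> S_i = -5.04 + 1.09*i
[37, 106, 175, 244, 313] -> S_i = 37 + 69*i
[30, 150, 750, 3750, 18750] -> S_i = 30*5^i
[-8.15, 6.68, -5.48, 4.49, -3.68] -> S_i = -8.15*(-0.82)^i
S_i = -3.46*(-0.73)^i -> [-3.46, 2.53, -1.84, 1.35, -0.98]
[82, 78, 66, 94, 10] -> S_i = Random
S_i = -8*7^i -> [-8, -56, -392, -2744, -19208]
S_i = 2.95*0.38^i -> [2.95, 1.12, 0.43, 0.16, 0.06]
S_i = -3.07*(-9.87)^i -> [-3.07, 30.3, -299.07, 2951.82, -29134.46]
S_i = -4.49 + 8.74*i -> [-4.49, 4.25, 12.99, 21.73, 30.47]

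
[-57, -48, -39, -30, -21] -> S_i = -57 + 9*i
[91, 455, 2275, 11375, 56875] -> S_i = 91*5^i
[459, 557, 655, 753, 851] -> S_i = 459 + 98*i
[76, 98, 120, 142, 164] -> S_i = 76 + 22*i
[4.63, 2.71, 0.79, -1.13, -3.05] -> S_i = 4.63 + -1.92*i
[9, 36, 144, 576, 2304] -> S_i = 9*4^i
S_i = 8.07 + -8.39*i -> [8.07, -0.32, -8.71, -17.1, -25.49]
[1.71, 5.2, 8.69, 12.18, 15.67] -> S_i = 1.71 + 3.49*i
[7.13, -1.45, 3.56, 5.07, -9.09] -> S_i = Random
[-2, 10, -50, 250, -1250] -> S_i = -2*-5^i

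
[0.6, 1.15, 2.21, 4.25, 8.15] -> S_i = 0.60*1.92^i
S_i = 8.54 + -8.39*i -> [8.54, 0.15, -8.24, -16.63, -25.02]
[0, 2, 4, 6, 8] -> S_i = 0 + 2*i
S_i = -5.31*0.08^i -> [-5.31, -0.42, -0.03, -0.0, -0.0]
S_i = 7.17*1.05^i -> [7.17, 7.53, 7.9, 8.3, 8.72]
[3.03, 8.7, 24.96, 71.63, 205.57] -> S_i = 3.03*2.87^i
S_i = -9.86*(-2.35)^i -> [-9.86, 23.17, -54.45, 127.96, -300.71]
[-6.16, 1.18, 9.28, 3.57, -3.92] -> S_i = Random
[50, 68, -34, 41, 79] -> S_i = Random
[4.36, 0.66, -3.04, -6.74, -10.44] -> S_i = 4.36 + -3.70*i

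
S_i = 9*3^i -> [9, 27, 81, 243, 729]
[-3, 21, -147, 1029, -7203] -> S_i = -3*-7^i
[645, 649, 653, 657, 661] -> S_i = 645 + 4*i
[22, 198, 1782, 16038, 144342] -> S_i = 22*9^i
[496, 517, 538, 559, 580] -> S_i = 496 + 21*i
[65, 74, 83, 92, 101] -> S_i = 65 + 9*i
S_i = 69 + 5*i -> [69, 74, 79, 84, 89]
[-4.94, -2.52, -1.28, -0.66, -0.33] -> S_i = -4.94*0.51^i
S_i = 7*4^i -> [7, 28, 112, 448, 1792]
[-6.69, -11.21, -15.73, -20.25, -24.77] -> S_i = -6.69 + -4.52*i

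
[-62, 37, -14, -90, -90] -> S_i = Random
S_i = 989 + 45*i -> [989, 1034, 1079, 1124, 1169]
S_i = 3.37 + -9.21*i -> [3.37, -5.84, -15.05, -24.26, -33.47]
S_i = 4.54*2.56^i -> [4.54, 11.62, 29.75, 76.17, 194.99]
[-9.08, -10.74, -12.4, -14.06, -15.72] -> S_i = -9.08 + -1.66*i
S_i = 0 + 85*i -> [0, 85, 170, 255, 340]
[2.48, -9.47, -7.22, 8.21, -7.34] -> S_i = Random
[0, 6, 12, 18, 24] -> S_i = 0 + 6*i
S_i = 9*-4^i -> [9, -36, 144, -576, 2304]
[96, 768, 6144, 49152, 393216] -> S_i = 96*8^i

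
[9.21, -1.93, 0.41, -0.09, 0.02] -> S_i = 9.21*(-0.21)^i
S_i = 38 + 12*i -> [38, 50, 62, 74, 86]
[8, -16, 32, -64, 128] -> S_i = 8*-2^i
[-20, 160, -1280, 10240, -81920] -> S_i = -20*-8^i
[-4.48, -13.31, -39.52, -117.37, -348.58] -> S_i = -4.48*2.97^i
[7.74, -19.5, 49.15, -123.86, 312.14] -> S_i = 7.74*(-2.52)^i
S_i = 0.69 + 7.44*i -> [0.69, 8.13, 15.57, 23.01, 30.45]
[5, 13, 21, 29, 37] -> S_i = 5 + 8*i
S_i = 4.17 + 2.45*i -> [4.17, 6.62, 9.07, 11.52, 13.97]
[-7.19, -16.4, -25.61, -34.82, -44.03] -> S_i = -7.19 + -9.21*i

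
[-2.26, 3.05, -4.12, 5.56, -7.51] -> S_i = -2.26*(-1.35)^i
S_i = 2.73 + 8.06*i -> [2.73, 10.79, 18.85, 26.91, 34.97]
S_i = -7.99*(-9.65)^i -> [-7.99, 77.1, -744.05, 7180.07, -69287.68]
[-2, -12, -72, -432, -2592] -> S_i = -2*6^i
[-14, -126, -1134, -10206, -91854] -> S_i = -14*9^i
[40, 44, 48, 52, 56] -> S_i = 40 + 4*i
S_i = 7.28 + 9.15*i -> [7.28, 16.43, 25.58, 34.73, 43.88]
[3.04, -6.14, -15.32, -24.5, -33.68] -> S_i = 3.04 + -9.18*i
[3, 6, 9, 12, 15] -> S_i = 3 + 3*i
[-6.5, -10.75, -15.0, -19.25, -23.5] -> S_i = -6.50 + -4.25*i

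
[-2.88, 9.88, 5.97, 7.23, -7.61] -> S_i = Random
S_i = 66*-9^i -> [66, -594, 5346, -48114, 433026]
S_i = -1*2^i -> [-1, -2, -4, -8, -16]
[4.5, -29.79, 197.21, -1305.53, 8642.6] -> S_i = 4.50*(-6.62)^i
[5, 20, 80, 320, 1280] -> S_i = 5*4^i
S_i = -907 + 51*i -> [-907, -856, -805, -754, -703]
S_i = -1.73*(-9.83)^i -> [-1.73, 17.01, -167.17, 1643.26, -16153.26]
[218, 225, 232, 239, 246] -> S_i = 218 + 7*i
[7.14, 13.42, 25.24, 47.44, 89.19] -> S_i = 7.14*1.88^i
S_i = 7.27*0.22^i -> [7.27, 1.6, 0.35, 0.08, 0.02]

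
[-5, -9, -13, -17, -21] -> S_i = -5 + -4*i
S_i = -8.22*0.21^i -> [-8.22, -1.73, -0.36, -0.08, -0.02]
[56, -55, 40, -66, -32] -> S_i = Random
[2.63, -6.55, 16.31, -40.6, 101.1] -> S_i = 2.63*(-2.49)^i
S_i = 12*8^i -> [12, 96, 768, 6144, 49152]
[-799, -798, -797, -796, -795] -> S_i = -799 + 1*i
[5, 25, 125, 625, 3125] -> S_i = 5*5^i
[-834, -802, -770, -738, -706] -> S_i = -834 + 32*i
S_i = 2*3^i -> [2, 6, 18, 54, 162]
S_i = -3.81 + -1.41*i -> [-3.81, -5.22, -6.63, -8.04, -9.45]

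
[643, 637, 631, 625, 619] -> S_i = 643 + -6*i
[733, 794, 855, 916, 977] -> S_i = 733 + 61*i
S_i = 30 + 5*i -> [30, 35, 40, 45, 50]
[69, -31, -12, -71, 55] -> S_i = Random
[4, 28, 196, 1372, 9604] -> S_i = 4*7^i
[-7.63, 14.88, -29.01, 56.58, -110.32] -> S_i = -7.63*(-1.95)^i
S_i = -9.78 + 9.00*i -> [-9.78, -0.78, 8.22, 17.22, 26.22]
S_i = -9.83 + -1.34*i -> [-9.83, -11.17, -12.51, -13.85, -15.19]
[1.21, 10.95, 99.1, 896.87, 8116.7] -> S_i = 1.21*9.05^i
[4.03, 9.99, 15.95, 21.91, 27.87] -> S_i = 4.03 + 5.96*i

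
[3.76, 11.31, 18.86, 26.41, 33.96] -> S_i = 3.76 + 7.55*i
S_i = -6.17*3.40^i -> [-6.17, -20.98, -71.33, -242.51, -824.52]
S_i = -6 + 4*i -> [-6, -2, 2, 6, 10]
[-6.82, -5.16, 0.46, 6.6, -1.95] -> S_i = Random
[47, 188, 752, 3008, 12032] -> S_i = 47*4^i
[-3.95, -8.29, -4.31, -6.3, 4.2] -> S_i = Random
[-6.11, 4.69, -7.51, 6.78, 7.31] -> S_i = Random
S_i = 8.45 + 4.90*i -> [8.45, 13.35, 18.25, 23.15, 28.05]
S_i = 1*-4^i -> [1, -4, 16, -64, 256]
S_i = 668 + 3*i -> [668, 671, 674, 677, 680]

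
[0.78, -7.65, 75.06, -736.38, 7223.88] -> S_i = 0.78*(-9.81)^i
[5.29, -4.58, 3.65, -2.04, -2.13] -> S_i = Random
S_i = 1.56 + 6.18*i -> [1.56, 7.74, 13.92, 20.1, 26.28]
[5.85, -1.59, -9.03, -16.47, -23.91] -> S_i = 5.85 + -7.44*i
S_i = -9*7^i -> [-9, -63, -441, -3087, -21609]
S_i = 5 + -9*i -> [5, -4, -13, -22, -31]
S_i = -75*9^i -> [-75, -675, -6075, -54675, -492075]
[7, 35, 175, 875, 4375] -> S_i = 7*5^i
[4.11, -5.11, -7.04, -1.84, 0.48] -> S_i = Random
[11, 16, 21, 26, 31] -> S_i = 11 + 5*i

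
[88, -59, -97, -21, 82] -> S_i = Random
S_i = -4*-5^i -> [-4, 20, -100, 500, -2500]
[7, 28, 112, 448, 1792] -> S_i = 7*4^i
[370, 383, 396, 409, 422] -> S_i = 370 + 13*i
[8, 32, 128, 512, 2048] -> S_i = 8*4^i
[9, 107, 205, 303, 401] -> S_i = 9 + 98*i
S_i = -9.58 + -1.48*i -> [-9.58, -11.06, -12.54, -14.02, -15.5]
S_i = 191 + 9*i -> [191, 200, 209, 218, 227]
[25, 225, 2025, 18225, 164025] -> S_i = 25*9^i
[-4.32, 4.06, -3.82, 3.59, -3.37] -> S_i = -4.32*(-0.94)^i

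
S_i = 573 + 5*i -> [573, 578, 583, 588, 593]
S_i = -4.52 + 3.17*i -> [-4.52, -1.35, 1.82, 4.99, 8.16]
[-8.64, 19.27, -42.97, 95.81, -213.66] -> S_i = -8.64*(-2.23)^i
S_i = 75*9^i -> [75, 675, 6075, 54675, 492075]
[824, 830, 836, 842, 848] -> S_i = 824 + 6*i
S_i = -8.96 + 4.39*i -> [-8.96, -4.57, -0.18, 4.21, 8.6]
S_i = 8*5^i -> [8, 40, 200, 1000, 5000]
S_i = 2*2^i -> [2, 4, 8, 16, 32]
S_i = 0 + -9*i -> [0, -9, -18, -27, -36]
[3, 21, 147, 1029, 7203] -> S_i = 3*7^i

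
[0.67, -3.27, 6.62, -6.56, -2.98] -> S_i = Random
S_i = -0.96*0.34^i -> [-0.96, -0.33, -0.11, -0.04, -0.01]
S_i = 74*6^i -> [74, 444, 2664, 15984, 95904]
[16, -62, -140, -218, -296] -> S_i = 16 + -78*i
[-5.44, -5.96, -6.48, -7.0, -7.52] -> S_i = -5.44 + -0.52*i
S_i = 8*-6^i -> [8, -48, 288, -1728, 10368]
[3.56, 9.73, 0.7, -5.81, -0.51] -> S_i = Random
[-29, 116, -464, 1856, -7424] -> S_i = -29*-4^i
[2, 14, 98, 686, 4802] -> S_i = 2*7^i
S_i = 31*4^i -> [31, 124, 496, 1984, 7936]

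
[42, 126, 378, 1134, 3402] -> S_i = 42*3^i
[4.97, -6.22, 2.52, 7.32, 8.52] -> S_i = Random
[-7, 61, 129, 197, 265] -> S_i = -7 + 68*i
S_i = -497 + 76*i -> [-497, -421, -345, -269, -193]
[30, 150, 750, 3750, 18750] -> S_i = 30*5^i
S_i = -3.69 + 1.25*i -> [-3.69, -2.44, -1.19, 0.06, 1.31]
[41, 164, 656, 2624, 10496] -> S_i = 41*4^i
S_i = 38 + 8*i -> [38, 46, 54, 62, 70]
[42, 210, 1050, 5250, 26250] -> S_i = 42*5^i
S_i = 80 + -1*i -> [80, 79, 78, 77, 76]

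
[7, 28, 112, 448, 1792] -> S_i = 7*4^i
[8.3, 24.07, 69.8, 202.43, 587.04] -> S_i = 8.30*2.90^i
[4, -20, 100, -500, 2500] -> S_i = 4*-5^i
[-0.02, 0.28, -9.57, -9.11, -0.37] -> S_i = Random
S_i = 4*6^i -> [4, 24, 144, 864, 5184]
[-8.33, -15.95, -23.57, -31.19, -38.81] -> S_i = -8.33 + -7.62*i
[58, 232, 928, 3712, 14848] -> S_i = 58*4^i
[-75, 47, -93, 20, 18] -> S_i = Random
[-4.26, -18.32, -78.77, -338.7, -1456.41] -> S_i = -4.26*4.30^i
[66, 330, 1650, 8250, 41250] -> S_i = 66*5^i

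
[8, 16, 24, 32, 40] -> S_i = 8 + 8*i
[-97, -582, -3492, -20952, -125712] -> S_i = -97*6^i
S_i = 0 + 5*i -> [0, 5, 10, 15, 20]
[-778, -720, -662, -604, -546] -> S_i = -778 + 58*i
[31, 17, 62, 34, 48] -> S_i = Random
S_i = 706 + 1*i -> [706, 707, 708, 709, 710]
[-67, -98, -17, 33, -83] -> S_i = Random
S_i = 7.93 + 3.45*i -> [7.93, 11.38, 14.83, 18.28, 21.73]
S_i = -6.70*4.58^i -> [-6.7, -30.69, -140.54, -643.68, -2948.06]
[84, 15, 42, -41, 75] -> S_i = Random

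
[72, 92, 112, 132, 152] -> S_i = 72 + 20*i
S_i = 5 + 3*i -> [5, 8, 11, 14, 17]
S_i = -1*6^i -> [-1, -6, -36, -216, -1296]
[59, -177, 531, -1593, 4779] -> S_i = 59*-3^i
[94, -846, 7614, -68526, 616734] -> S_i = 94*-9^i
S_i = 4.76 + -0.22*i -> [4.76, 4.54, 4.32, 4.1, 3.88]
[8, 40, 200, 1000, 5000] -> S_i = 8*5^i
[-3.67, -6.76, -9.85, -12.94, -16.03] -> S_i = -3.67 + -3.09*i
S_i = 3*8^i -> [3, 24, 192, 1536, 12288]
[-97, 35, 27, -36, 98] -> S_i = Random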